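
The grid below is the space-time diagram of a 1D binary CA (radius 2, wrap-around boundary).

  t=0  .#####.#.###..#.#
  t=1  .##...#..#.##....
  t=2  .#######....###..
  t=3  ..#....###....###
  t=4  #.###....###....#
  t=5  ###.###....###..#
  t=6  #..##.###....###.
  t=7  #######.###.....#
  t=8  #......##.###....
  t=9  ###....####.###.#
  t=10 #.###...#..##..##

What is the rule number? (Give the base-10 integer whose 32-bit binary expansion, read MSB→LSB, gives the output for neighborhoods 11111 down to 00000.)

530297684

  [31] ##### => .  t=0,i=3
  [30] ####. => .  t=0,i=4
  [29] ###.# => .  t=0,i=5
  [28] ###.. => #  t=0,i=11
  [27] ##.## => #  t=4,i=1
  [26] ##.#. => #  t=0,i=6
  [25] ##..# => #  t=0,i=12
  [24] ##... => #  t=1,i=3
  [23] #.### => #  t=0,i=1
  [22] #.##. => .  t=1,i=11
  [21] #.#.# => .  t=0,i=7
  [20] #.#.. => #  t=6,i=0
  [19] #..## => #  t=5,i=15
  [18] #..#. => .  t=0,i=13
  [17] #...# => #  t=1,i=4
  [16] #.... => #  t=1,i=14
  [15] .#### => #  t=0,i=2
  [14] .###. => .  t=0,i=10
  [13] .##.# => #  t=4,i=0
  [12] .##.. => #  t=1,i=2
  [11] .#.## => .  t=0,i=0
  [10] .#.#. => .  t=0,i=15
  [9] .#..# => #  t=1,i=7
  [8] .#... => #  t=3,i=3
  [7] ..### => .  t=2,i=1
  [6] ..##. => #  t=1,i=1
  [5] ..#.# => .  t=0,i=14
  [4] ..#.. => #  t=1,i=6
  [3] ...## => .  t=1,i=0
  [2] ...#. => #  t=1,i=5
  [1] ....# => .  t=1,i=16
  [0] ..... => .  t=1,i=15
  bits 00011111100110111011001101010100 = 530297684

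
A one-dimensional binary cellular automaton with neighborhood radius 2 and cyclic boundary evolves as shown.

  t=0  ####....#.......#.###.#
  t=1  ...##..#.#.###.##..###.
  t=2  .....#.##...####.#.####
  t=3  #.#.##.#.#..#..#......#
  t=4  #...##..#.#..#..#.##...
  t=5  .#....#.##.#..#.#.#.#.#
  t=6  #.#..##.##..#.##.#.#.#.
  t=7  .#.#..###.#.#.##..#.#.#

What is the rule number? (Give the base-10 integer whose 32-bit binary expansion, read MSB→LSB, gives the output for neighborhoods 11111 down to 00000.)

994076581

  [31] ##### => .  t=0,i=1
  [30] ####. => .  t=0,i=2
  [29] ###.# => #  t=0,i=20
  [28] ###.. => #  t=0,i=3
  [27] ##.## => #  t=0,i=21
  [26] ##.#. => .  t=2,i=16
  [25] ##..# => #  t=1,i=5
  [24] ##... => #  t=0,i=4
  [23] #.### => .  t=0,i=18
  [22] #.##. => #  t=1,i=15
  [21] #.#.# => .  t=1,i=9
  [20] #.#.. => .  t=3,i=9
  [19] #..## => .  t=1,i=18
  [18] #..#. => .  t=1,i=6
  [17] #...# => .  t=2,i=10
  [16] #.... => .  t=0,i=5
  [15] .#### => .  t=0,i=0
  [14] .###. => #  t=0,i=19
  [13] .##.# => #  t=3,i=0
  [12] .##.. => .  t=1,i=4
  [11] .#.## => .  t=0,i=17
  [10] .#.#. => #  t=1,i=8
  [9] .#..# => #  t=3,i=10
  [8] .#... => #  t=0,i=9
  [7] ..### => #  t=1,i=19
  [6] ..##. => .  t=1,i=3
  [5] ..#.# => #  t=0,i=16
  [4] ..#.. => .  t=0,i=8
  [3] ...## => .  t=1,i=2
  [2] ...#. => #  t=0,i=7
  [1] ....# => .  t=0,i=6
  [0] ..... => #  t=0,i=11
  bits 00111011010000000110011110100101 = 994076581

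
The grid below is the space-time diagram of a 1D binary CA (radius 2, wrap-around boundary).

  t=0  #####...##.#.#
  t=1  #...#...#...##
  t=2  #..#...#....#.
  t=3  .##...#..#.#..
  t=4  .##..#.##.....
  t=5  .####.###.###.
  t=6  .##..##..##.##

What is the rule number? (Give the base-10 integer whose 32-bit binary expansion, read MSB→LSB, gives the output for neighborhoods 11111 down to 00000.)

449157829

  [31] ##### => .  t=0,i=1
  [30] ####. => .  t=0,i=3
  [29] ###.# => .  t=5,i=4
  [28] ###.. => #  t=0,i=4
  [27] ##.## => #  t=5,i=5
  [26] ##.#. => .  t=0,i=10
  [25] ##..# => #  t=4,i=3
  [24] ##... => .  t=0,i=5
  [23] #.### => #  t=0,i=13
  [22] #.##. => #  t=4,i=7
  [21] #.#.# => .  t=0,i=11
  [20] #.#.. => .  t=2,i=0
  [19] #..## => .  t=5,i=0
  [18] #..#. => #  t=2,i=2
  [17] #...# => .  t=0,i=6
  [16] #.... => #  t=2,i=9
  [15] .#### => #  t=0,i=0
  [14] .###. => .  t=1,i=13
  [13] .##.# => .  t=0,i=9
  [12] .##.. => #  t=3,i=2
  [11] .#.## => #  t=0,i=12
  [10] .#.#. => .  t=2,i=13
  [9] .#..# => #  t=2,i=1
  [8] .#... => .  t=1,i=5
  [7] ..### => #  t=1,i=12
  [6] ..##. => #  t=0,i=8
  [5] ..#.# => .  t=2,i=12
  [4] ..#.. => .  t=1,i=4
  [3] ...## => .  t=0,i=7
  [2] ...#. => #  t=1,i=3
  [1] ....# => .  t=2,i=10
  [0] ..... => #  t=4,i=11
  bits 00011010110001011001101011000101 = 449157829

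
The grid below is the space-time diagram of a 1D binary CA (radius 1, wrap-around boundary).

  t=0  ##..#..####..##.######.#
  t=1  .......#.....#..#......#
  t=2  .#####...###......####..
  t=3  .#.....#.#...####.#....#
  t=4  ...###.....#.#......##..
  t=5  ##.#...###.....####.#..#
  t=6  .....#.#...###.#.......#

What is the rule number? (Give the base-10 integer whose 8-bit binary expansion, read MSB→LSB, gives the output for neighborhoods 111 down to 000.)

9

  ### -> .   bit 7 = 0  t=0,i=0
  ##. -> .   bit 6 = 0  t=0,i=1
  #.# -> .   bit 5 = 0  t=0,i=15
  #.. -> .   bit 4 = 0  t=0,i=2
  .## -> #   bit 3 = 1  t=0,i=7
  .#. -> .   bit 2 = 0  t=0,i=4
  ..# -> .   bit 1 = 0  t=0,i=3
  ... -> #   bit 0 = 1  t=1,i=1
  bits 00001001 = 9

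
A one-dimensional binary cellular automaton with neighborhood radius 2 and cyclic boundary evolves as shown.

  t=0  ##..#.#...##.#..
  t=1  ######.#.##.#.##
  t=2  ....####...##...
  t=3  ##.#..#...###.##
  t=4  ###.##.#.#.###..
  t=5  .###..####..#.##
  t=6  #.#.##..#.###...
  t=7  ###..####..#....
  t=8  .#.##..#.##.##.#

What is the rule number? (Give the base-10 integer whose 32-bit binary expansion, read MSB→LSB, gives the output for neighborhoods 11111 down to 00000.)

  ##### -> .   bit 31 = 0  t=1,i=0
  ####. -> #   bit 30 = 1  t=1,i=4
  ###.# -> #   bit 29 = 1  t=1,i=5
  ###.. -> .   bit 28 = 0  t=2,i=7
  ##.## -> #   bit 27 = 1  t=3,i=13
  ##.#. -> #   bit 26 = 1  t=0,i=12
  ##..# -> #   bit 25 = 1  t=0,i=2
  ##... -> .   bit 24 = 0  t=2,i=8
  #.### -> .   bit 23 = 0  t=1,i=14
  #.##. -> .   bit 22 = 0  t=1,i=9
  #.#.# -> #   bit 21 = 1  t=1,i=7
  #.#.. -> .   bit 20 = 0  t=0,i=6
  #..## -> #   bit 19 = 1  t=0,i=15
  #..#. -> #   bit 18 = 1  t=0,i=3
  #...# -> .   bit 17 = 0  t=0,i=8
  #.... -> #   bit 16 = 1  t=2,i=14
  .#### -> .   bit 15 = 0  t=1,i=15
  .###. -> #   bit 14 = 1  t=3,i=11
  .##.# -> .   bit 13 = 0  t=0,i=11
  .##.. -> #   bit 12 = 1  t=0,i=1
  .#.## -> .   bit 11 = 0  t=1,i=8
  .#.#. -> #   bit 10 = 1  t=0,i=5
  .#..# -> #   bit 9 = 1  t=0,i=14
  .#... -> #   bit 8 = 1  t=0,i=7
  ..### -> .   bit 7 = 0  t=2,i=4
  ..##. -> #   bit 6 = 1  t=0,i=0
  ..#.# -> #   bit 5 = 1  t=0,i=4
  ..#.. -> .   bit 4 = 0  t=3,i=6
  ...## -> #   bit 3 = 1  t=0,i=9
  ...#. -> .   bit 2 = 0  t=6,i=15
  ....# -> .   bit 1 = 0  t=2,i=2
  ..... -> #   bit 0 = 1  t=2,i=0
  bits 01101110001011010101011101101001 = 1848465257

1848465257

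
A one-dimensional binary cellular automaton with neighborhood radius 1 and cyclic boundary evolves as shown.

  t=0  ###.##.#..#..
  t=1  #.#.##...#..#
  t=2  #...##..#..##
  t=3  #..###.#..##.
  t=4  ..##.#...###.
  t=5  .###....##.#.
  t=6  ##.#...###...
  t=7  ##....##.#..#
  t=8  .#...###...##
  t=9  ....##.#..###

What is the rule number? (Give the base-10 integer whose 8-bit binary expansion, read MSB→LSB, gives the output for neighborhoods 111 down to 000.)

74

  ### -> .   bit 7 = 0  t=0,i=1
  ##. -> #   bit 6 = 1  t=0,i=2
  #.# -> .   bit 5 = 0  t=0,i=3
  #.. -> .   bit 4 = 0  t=0,i=8
  .## -> #   bit 3 = 1  t=0,i=0
  .#. -> .   bit 2 = 0  t=0,i=7
  ..# -> #   bit 1 = 1  t=0,i=9
  ... -> .   bit 0 = 0  t=1,i=7
  bits 01001010 = 74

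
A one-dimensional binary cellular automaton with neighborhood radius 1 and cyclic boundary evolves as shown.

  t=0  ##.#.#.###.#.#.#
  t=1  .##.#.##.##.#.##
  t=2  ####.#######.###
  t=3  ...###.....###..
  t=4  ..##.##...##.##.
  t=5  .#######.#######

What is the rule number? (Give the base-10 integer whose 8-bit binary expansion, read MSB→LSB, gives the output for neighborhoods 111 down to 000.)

  ### -> .   bit 7 = 0  t=0,i=0
  ##. -> #   bit 6 = 1  t=0,i=1
  #.# -> #   bit 5 = 1  t=0,i=2
  #.. -> #   bit 4 = 1  t=3,i=6
  .## -> #   bit 3 = 1  t=0,i=7
  .#. -> .   bit 2 = 0  t=0,i=3
  ..# -> #   bit 1 = 1  t=3,i=2
  ... -> .   bit 0 = 0  t=3,i=0
  bits 01111010 = 122

122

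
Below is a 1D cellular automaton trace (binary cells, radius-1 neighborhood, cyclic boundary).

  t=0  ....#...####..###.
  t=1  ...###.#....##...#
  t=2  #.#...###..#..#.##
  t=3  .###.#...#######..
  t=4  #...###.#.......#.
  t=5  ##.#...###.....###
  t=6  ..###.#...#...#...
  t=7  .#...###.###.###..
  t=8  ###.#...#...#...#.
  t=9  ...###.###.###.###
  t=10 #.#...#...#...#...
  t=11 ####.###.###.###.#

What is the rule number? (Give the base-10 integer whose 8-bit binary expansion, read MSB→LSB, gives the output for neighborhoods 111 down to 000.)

  [7] ### => .  t=0,i=9
  [6] ##. => .  t=0,i=11
  [5] #.# => #  t=1,i=6
  [4] #.. => #  t=0,i=5
  [3] .## => .  t=0,i=8
  [2] .#. => #  t=0,i=4
  [1] ..# => #  t=0,i=3
  [0] ... => .  t=0,i=0
  bits 00110110 = 54

54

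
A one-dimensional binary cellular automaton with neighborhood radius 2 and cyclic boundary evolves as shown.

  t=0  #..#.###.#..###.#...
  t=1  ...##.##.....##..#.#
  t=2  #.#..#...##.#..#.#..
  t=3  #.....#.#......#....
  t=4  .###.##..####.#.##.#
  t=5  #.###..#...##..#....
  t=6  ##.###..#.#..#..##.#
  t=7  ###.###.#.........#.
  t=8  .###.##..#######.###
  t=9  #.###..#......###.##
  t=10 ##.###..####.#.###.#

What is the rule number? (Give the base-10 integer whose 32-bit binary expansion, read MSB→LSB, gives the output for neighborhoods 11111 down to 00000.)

  [31] ##### => .  t=8,i=11
  [30] ####. => #  t=4,i=11
  [29] ###.# => #  t=0,i=7
  [28] ###.. => #  t=5,i=4
  [27] ##.## => #  t=1,i=5
  [26] ##.#. => .  t=0,i=8
  [25] ##..# => #  t=1,i=15
  [24] ##... => .  t=1,i=8
  [23] #.### => .  t=0,i=5
  [22] #.##. => .  t=1,i=6
  [21] #.#.# => .  t=4,i=14
  [20] #.#.. => .  t=0,i=9
  [19] #..## => .  t=0,i=11
  [18] #..#. => .  t=0,i=2
  [17] #...# => .  t=0,i=18
  [16] #.... => #  t=1,i=9
  [15] .#### => .  t=4,i=10
  [14] .###. => #  t=0,i=6
  [13] .##.# => .  t=1,i=4
  [12] .##.. => .  t=1,i=7
  [11] .#.## => #  t=0,i=4
  [10] .#.#. => .  t=1,i=18
  [9] .#..# => .  t=0,i=1
  [8] .#... => #  t=0,i=17
  [7] ..### => .  t=0,i=12
  [6] ..##. => .  t=1,i=3
  [5] ..#.# => #  t=0,i=3
  [4] ..#.. => .  t=0,i=0
  [3] ...## => #  t=1,i=2
  [2] ...#. => #  t=0,i=19
  [1] ....# => .  t=1,i=11
  [0] ..... => #  t=1,i=10
  bits 01111010000000010100100100101101 = 2046904621

2046904621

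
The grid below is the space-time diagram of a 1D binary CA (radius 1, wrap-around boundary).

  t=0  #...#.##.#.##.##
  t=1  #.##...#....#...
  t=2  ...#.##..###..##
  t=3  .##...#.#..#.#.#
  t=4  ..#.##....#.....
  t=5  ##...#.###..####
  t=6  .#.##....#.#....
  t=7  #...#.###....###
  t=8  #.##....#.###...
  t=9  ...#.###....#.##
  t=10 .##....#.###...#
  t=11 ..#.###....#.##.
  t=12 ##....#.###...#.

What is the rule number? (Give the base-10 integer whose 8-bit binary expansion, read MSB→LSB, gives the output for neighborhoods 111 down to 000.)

67

  [7] ### => .  t=0,i=15
  [6] ##. => #  t=0,i=0
  [5] #.# => .  t=0,i=5
  [4] #.. => .  t=0,i=1
  [3] .## => .  t=0,i=6
  [2] .#. => .  t=0,i=4
  [1] ..# => #  t=0,i=3
  [0] ... => #  t=0,i=2
  bits 01000011 = 67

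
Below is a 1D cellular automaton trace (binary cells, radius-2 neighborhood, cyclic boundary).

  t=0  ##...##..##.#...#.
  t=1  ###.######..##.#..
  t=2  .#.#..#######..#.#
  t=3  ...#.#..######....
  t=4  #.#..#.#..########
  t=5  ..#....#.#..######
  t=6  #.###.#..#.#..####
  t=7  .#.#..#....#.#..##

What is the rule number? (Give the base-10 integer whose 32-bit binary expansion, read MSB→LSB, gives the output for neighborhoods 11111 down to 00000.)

  #####|#  b31=1 t=1,i=6
  ####.|#  b30=1 t=1,i=8
  ###.#|.  b29=0 t=1,i=2
  ###..|#  b28=1 t=1,i=9
  ##.##|#  b27=1 t=1,i=3
  ##.#.|.  b26=0 t=0,i=11
  ##..#|#  b25=1 t=0,i=7
  ##...|#  b24=1 t=0,i=2
  #.###|.  b23=0 t=1,i=4
  #.##.|#  b22=1 t=0,i=0
  #.#.#|.  b21=0 t=2,i=1
  #.#..|#  b20=1 t=0,i=12
  #..##|#  b19=1 t=0,i=8
  #..#.|.  b18=0 t=2,i=14
  #...#|.  b17=0 t=0,i=3
  #....|#  b16=1 t=3,i=15
  .####|.  b15=0 t=1,i=5
  .###.|#  b14=1 t=1,i=1
  .##.#|.  b13=0 t=0,i=10
  .##..|#  b12=1 t=0,i=1
  .#.##|.  b11=0 t=0,i=17
  .#.#.|.  b10=0 t=2,i=0
  .#..#|.  b9=0 t=1,i=16
  .#...|#  b8=1 t=0,i=13
  ..###|.  b7=0 t=1,i=0
  ..##.|#  b6=1 t=0,i=5
  ..#.#|.  b5=0 t=0,i=16
  ..#..|#  b4=1 t=5,i=2
  ...##|#  b3=1 t=0,i=4
  ...#.|#  b2=1 t=0,i=15
  ....#|.  b1=0 t=3,i=1
  .....|#  b0=1 t=3,i=0
  bits 11011011010110010101000101011101 = 3680063837

3680063837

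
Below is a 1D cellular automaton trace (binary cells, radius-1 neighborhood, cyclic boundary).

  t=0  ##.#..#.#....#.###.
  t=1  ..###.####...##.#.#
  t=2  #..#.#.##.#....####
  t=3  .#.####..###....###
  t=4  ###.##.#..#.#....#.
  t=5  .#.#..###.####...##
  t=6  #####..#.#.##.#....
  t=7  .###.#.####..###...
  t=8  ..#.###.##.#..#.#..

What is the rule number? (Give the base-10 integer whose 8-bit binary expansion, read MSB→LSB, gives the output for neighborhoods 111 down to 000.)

  ###|#  b7=1 t=0,i=16
  ##.|.  b6=0 t=0,i=1
  #.#|#  b5=1 t=0,i=2
  #..|#  b4=1 t=0,i=4
  .##|.  b3=0 t=0,i=0
  .#.|#  b2=1 t=0,i=3
  ..#|.  b1=0 t=0,i=5
  ...|.  b0=0 t=0,i=10
  bits 10110100 = 180

180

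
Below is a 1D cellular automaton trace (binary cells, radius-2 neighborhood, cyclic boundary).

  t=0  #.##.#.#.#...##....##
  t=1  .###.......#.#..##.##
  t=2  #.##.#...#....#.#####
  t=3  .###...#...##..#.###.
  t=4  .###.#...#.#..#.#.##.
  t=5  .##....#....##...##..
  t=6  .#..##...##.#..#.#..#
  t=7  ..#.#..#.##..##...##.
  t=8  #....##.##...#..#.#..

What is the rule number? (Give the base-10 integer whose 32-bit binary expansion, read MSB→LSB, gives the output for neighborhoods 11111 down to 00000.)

2554849986

  ##### -> #   bit 31 = 1  t=2,i=18
  ####. -> .   bit 30 = 0  t=2,i=20
  ###.# -> .   bit 29 = 0  t=0,i=0
  ###.. -> #   bit 28 = 1  t=1,i=3
  ##.## -> #   bit 27 = 1  t=0,i=1
  ##.#. -> .   bit 26 = 0  t=0,i=4
  ##..# -> .   bit 25 = 0  t=3,i=13
  ##... -> .   bit 24 = 0  t=0,i=15
  #.### -> .   bit 23 = 0  t=1,i=1
  #.##. -> #   bit 22 = 1  t=0,i=2
  #.#.# -> .   bit 21 = 0  t=0,i=5
  #.#.. -> .   bit 20 = 0  t=0,i=9
  #..## -> .   bit 19 = 0  t=1,i=15
  #..#. -> #   bit 18 = 1  t=3,i=14
  #...# -> #   bit 17 = 1  t=0,i=11
  #.... -> #   bit 16 = 1  t=0,i=16
  .#### -> #   bit 15 = 1  t=2,i=17
  .###. -> #   bit 14 = 1  t=0,i=20
  .##.# -> #   bit 13 = 1  t=0,i=3
  .##.. -> .   bit 12 = 0  t=0,i=14
  .#.## -> #   bit 11 = 1  t=2,i=15
  .#.#. -> .   bit 10 = 0  t=0,i=6
  .#..# -> #   bit 9 = 1  t=1,i=14
  .#... -> .   bit 8 = 0  t=0,i=10
  ..### -> #   bit 7 = 1  t=0,i=19
  ..##. -> #   bit 6 = 1  t=0,i=13
  ..#.# -> .   bit 5 = 0  t=1,i=11
  ..#.. -> .   bit 4 = 0  t=2,i=9
  ...## -> .   bit 3 = 0  t=0,i=12
  ...#. -> .   bit 2 = 0  t=1,i=10
  ....# -> #   bit 1 = 1  t=0,i=17
  ..... -> .   bit 0 = 0  t=1,i=6
  bits 10011000010001111110101011000010 = 2554849986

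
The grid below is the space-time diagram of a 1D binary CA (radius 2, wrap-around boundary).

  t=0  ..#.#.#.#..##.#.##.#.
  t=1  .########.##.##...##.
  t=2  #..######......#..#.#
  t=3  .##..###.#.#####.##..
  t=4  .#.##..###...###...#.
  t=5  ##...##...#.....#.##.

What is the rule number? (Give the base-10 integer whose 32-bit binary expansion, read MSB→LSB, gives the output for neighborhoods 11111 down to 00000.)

3879470199

  nb #####: next=#  (t=1,i=3, bit31=1)
  nb ####.: next=#  (t=1,i=7, bit30=1)
  nb ###.#: next=#  (t=1,i=8, bit29=1)
  nb ###..: next=.  (t=2,i=8, bit28=0)
  nb ##.##: next=.  (t=1,i=9, bit27=0)
  nb ##.#.: next=#  (t=0,i=13, bit26=1)
  nb ##..#: next=#  (t=1,i=20, bit25=1)
  nb ##...: next=#  (t=1,i=15, bit24=1)
  nb #.###: next=.  (t=3,i=11, bit23=0)
  nb #.##.: next=.  (t=0,i=16, bit22=0)
  nb #.#.#: next=#  (t=0,i=4, bit21=1)
  nb #.#..: next=#  (t=0,i=8, bit20=1)
  nb #..##: next=#  (t=0,i=10, bit19=1)
  nb #..#.: next=#  (t=2,i=17, bit18=1)
  nb #...#: next=.  (t=0,i=0, bit17=0)
  nb #....: next=.  (t=2,i=10, bit16=0)
  nb .####: next=.  (t=1,i=2, bit15=0)
  nb .###.: next=.  (t=3,i=6, bit14=0)
  nb .##.#: next=.  (t=0,i=12, bit13=0)
  nb .##..: next=.  (t=1,i=14, bit12=0)
  nb .#.##: next=.  (t=0,i=15, bit11=0)
  nb .#.#.: next=#  (t=0,i=3, bit10=1)
  nb .#..#: next=.  (t=0,i=9, bit9=0)
  nb .#...: next=.  (t=0,i=20, bit8=0)
  nb ..###: next=.  (t=1,i=1, bit7=0)
  nb ..##.: next=#  (t=0,i=11, bit6=1)
  nb ..#.#: next=#  (t=0,i=2, bit5=1)
  nb ..#..: next=#  (t=2,i=15, bit4=1)
  nb ...##: next=.  (t=1,i=17, bit3=0)
  nb ...#.: next=#  (t=0,i=1, bit2=1)
  nb ....#: next=#  (t=2,i=13, bit1=1)
  nb .....: next=#  (t=2,i=11, bit0=1)
  bits 11100111001111000000010001110111 = 3879470199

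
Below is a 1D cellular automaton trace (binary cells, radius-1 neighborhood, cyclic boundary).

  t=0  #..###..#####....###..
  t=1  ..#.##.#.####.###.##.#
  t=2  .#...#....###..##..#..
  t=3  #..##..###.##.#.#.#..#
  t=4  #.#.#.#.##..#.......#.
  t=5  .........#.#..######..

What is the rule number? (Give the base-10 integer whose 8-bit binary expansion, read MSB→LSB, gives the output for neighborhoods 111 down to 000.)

  [7] ### => #  t=0,i=4
  [6] ##. => #  t=0,i=5
  [5] #.# => .  t=1,i=3
  [4] #.. => .  t=0,i=1
  [3] .## => .  t=0,i=3
  [2] .#. => .  t=0,i=0
  [1] ..# => #  t=0,i=2
  [0] ... => #  t=0,i=14
  bits 11000011 = 195

195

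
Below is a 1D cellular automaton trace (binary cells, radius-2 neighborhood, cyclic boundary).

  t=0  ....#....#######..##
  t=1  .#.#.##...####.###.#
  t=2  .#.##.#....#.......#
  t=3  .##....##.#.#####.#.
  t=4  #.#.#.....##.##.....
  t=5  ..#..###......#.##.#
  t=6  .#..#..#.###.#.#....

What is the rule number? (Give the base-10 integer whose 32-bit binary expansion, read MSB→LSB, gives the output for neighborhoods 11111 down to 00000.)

  ##### -> #   bit 31 = 1  t=0,i=11
  ####. -> .   bit 30 = 0  t=0,i=14
  ###.# -> .   bit 29 = 0  t=1,i=13
  ###.. -> #   bit 28 = 1  t=0,i=15
  ##.## -> .   bit 27 = 0  t=1,i=14
  ##.#. -> .   bit 26 = 0  t=1,i=18
  ##..# -> #   bit 25 = 1  t=0,i=16
  ##... -> .   bit 24 = 0  t=0,i=0
  #.### -> .   bit 23 = 0  t=1,i=15
  #.##. -> .   bit 22 = 0  t=1,i=5
  #.#.# -> #   bit 21 = 1  t=1,i=1
  #.#.. -> .   bit 20 = 0  t=2,i=6
  #..## -> #   bit 19 = 1  t=0,i=17
  #..#. -> #   bit 18 = 1  t=5,i=1
  #...# -> .   bit 17 = 0  t=1,i=8
  #.... -> #   bit 16 = 1  t=0,i=1
  .#### -> #   bit 15 = 1  t=0,i=10
  .###. -> .   bit 14 = 0  t=1,i=16
  .##.# -> .   bit 13 = 0  t=2,i=4
  .##.. -> #   bit 12 = 1  t=0,i=19
  .#.## -> #   bit 11 = 1  t=1,i=4
  .#.#. -> .   bit 10 = 0  t=1,i=0
  .#..# -> .   bit 9 = 0  t=3,i=19
  .#... -> #   bit 8 = 1  t=0,i=5
  ..### -> .   bit 7 = 0  t=0,i=9
  ..##. -> .   bit 6 = 0  t=0,i=18
  ..#.# -> .   bit 5 = 0  t=2,i=19
  ..#.. -> .   bit 4 = 0  t=0,i=4
  ...## -> .   bit 3 = 0  t=0,i=8
  ...#. -> #   bit 2 = 1  t=0,i=3
  ....# -> .   bit 1 = 0  t=0,i=2
  ..... -> #   bit 0 = 1  t=2,i=14
  bits 10010010001011011001100100000101 = 2452461829

2452461829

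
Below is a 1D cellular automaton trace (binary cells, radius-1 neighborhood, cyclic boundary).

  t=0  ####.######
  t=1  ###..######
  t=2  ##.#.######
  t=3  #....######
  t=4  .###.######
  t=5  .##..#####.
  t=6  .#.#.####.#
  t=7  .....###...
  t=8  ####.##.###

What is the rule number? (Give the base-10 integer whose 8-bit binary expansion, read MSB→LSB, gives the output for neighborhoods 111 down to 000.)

  [7] ### => #  t=0,i=0
  [6] ##. => .  t=0,i=3
  [5] #.# => .  t=0,i=4
  [4] #.. => #  t=1,i=3
  [3] .## => #  t=0,i=5
  [2] .#. => .  t=2,i=3
  [1] ..# => .  t=1,i=4
  [0] ... => #  t=3,i=2
  bits 10011001 = 153

153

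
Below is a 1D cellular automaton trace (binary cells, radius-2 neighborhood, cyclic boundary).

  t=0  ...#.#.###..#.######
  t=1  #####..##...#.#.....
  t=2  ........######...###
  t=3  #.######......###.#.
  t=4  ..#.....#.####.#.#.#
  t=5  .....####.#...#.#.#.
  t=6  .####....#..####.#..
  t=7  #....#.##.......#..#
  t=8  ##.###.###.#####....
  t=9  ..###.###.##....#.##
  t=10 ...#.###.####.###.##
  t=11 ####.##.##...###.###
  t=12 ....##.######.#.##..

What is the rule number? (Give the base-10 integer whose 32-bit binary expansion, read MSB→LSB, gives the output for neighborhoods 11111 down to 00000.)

230839343

  [31] ##### => .  t=0,i=16
  [30] ####. => .  t=0,i=18
  [29] ###.# => .  t=3,i=16
  [28] ###.. => .  t=0,i=9
  [27] ##.## => #  t=8,i=2
  [26] ##.#. => #  t=3,i=17
  [25] ##..# => .  t=0,i=10
  [24] ##... => #  t=0,i=0
  [23] #.### => #  t=0,i=7
  [22] #.##. => #  t=7,i=7
  [21] #.#.# => .  t=0,i=5
  [20] #.#.. => .  t=1,i=14
  [19] #..## => .  t=1,i=6
  [18] #..#. => .  t=0,i=11
  [17] #...# => #  t=0,i=1
  [16] #.... => .  t=1,i=16
  [15] .#### => .  t=0,i=15
  [14] .###. => #  t=0,i=8
  [13] .##.# => .  t=8,i=1
  [12] .##.. => #  t=1,i=8
  [11] .#.## => .  t=0,i=6
  [10] .#.#. => #  t=0,i=4
  [9] .#..# => .  t=4,i=0
  [8] .#... => .  t=1,i=15
  [7] ..### => .  t=1,i=0
  [6] ..##. => .  t=1,i=7
  [5] ..#.# => #  t=0,i=3
  [4] ..#.. => .  t=4,i=2
  [3] ...## => #  t=1,i=19
  [2] ...#. => #  t=0,i=2
  [1] ....# => #  t=1,i=18
  [0] ..... => #  t=1,i=17
  bits 00001101110000100101010000101111 = 230839343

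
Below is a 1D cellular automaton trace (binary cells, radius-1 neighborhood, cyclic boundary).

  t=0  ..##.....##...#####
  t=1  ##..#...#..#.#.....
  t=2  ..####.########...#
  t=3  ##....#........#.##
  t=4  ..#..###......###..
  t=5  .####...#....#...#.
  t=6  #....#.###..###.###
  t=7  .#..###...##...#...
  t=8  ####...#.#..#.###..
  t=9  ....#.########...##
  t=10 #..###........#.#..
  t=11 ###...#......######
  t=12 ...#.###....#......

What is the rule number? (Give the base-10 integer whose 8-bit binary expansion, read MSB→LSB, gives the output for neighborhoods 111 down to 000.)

  nb ###: next=.  (t=0,i=15, bit7=0)
  nb ##.: next=.  (t=0,i=3, bit6=0)
  nb #.#: next=#  (t=1,i=12, bit5=1)
  nb #..: next=#  (t=0,i=0, bit4=1)
  nb .##: next=.  (t=0,i=2, bit3=0)
  nb .#.: next=#  (t=1,i=4, bit2=1)
  nb ..#: next=#  (t=0,i=1, bit1=1)
  nb ...: next=.  (t=0,i=5, bit0=0)
  bits 00110110 = 54

54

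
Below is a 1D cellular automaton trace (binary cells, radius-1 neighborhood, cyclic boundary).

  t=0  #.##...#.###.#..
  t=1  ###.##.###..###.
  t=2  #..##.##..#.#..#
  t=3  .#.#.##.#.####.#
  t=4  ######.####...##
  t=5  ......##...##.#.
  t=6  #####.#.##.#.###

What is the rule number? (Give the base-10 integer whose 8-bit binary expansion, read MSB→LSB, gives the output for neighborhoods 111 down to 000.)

61

  ### -> .   bit 7 = 0  t=0,i=10
  ##. -> .   bit 6 = 0  t=0,i=3
  #.# -> #   bit 5 = 1  t=0,i=1
  #.. -> #   bit 4 = 1  t=0,i=4
  .## -> #   bit 3 = 1  t=0,i=2
  .#. -> #   bit 2 = 1  t=0,i=0
  ..# -> .   bit 1 = 0  t=0,i=6
  ... -> #   bit 0 = 1  t=0,i=5
  bits 00111101 = 61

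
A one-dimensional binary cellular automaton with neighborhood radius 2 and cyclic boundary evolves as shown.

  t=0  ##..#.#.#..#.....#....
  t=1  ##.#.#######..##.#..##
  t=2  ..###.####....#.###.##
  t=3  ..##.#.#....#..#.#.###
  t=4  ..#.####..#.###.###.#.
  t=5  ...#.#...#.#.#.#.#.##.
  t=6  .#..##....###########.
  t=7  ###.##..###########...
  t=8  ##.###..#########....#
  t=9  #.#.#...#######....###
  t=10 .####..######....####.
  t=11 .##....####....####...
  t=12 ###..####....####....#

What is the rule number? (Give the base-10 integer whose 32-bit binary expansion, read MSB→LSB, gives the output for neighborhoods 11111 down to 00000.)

2356469467

  #####|#  b31=1 t=1,i=7
  ####.|.  b30=0 t=1,i=0
  ###.#|.  b29=0 t=1,i=1
  ###..|.  b28=0 t=1,i=11
  ##.##|#  b27=1 t=2,i=5
  ##.#.|#  b26=1 t=1,i=2
  ##..#|.  b25=0 t=0,i=2
  ##...|.  b24=0 t=2,i=10
  #.###|.  b23=0 t=1,i=5
  #.##.|#  b22=1 t=2,i=20
  #.#.#|#  b21=1 t=0,i=6
  #.#..|#  b20=1 t=0,i=8
  #..##|.  b19=0 t=1,i=13
  #..#.|#  b18=1 t=0,i=3
  #...#|.  b17=0 t=4,i=0
  #....|.  b16=0 t=0,i=13
  .####|#  b15=1 t=1,i=6
  .###.|#  b14=1 t=2,i=3
  .##.#|.  b13=0 t=1,i=15
  .##..|#  b12=1 t=0,i=1
  .#.##|#  b11=1 t=1,i=4
  .#.#.|#  b10=1 t=0,i=5
  .#..#|#  b9=1 t=0,i=9
  .#...|.  b8=0 t=0,i=12
  ..###|#  b7=1 t=1,i=20
  ..##.|#  b6=1 t=0,i=0
  ..#.#|.  b5=0 t=0,i=4
  ..#..|#  b4=1 t=0,i=11
  ...##|#  b3=1 t=0,i=21
  ...#.|.  b2=0 t=0,i=16
  ....#|#  b1=1 t=0,i=15
  .....|#  b0=1 t=0,i=14
  bits 10001100011101001101111011011011 = 2356469467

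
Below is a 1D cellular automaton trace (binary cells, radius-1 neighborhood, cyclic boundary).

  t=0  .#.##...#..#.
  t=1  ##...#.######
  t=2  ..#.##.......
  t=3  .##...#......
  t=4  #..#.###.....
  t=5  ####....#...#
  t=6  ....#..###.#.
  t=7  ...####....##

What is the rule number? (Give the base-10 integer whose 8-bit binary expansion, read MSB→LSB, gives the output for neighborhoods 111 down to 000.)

  [7] ### => .  t=1,i=0
  [6] ##. => .  t=0,i=4
  [5] #.# => .  t=0,i=2
  [4] #.. => #  t=0,i=5
  [3] .## => .  t=0,i=3
  [2] .#. => #  t=0,i=1
  [1] ..# => #  t=0,i=0
  [0] ... => .  t=0,i=6
  bits 00010110 = 22

22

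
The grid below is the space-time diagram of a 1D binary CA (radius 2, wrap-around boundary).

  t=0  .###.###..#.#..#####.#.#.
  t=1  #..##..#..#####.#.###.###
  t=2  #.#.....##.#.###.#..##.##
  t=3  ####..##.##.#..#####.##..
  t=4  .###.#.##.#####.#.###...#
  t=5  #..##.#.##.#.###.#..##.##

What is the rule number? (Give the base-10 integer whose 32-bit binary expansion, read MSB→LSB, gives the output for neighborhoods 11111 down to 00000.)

2098769710

  nb #####: next=.  (t=0,i=17, bit31=0)
  nb ####.: next=#  (t=0,i=18, bit30=1)
  nb ###.#: next=#  (t=0,i=3, bit29=1)
  nb ###..: next=#  (t=0,i=7, bit28=1)
  nb ##.##: next=#  (t=0,i=4, bit27=1)
  nb ##.#.: next=#  (t=0,i=20, bit26=1)
  nb ##..#: next=.  (t=0,i=8, bit25=0)
  nb ##...: next=#  (t=4,i=21, bit24=1)
  nb #.###: next=.  (t=0,i=5, bit23=0)
  nb #.##.: next=.  (t=3,i=9, bit22=0)
  nb #.#.#: next=.  (t=0,i=21, bit21=0)
  nb #.#..: next=#  (t=0,i=12, bit20=1)
  nb #..##: next=#  (t=0,i=0, bit19=1)
  nb #..#.: next=.  (t=0,i=9, bit18=0)
  nb #...#: next=.  (t=4,i=22, bit17=0)
  nb #....: next=.  (t=2,i=4, bit16=0)
  nb .####: next=#  (t=0,i=16, bit15=1)
  nb .###.: next=.  (t=0,i=2, bit14=0)
  nb .##.#: next=#  (t=2,i=9, bit13=1)
  nb .##..: next=.  (t=1,i=4, bit12=0)
  nb .#.##: next=#  (t=1,i=17, bit11=1)
  nb .#.#.: next=#  (t=0,i=11, bit10=1)
  nb .#..#: next=#  (t=0,i=13, bit9=1)
  nb .#...: next=#  (t=2,i=3, bit8=1)
  nb ..###: next=.  (t=0,i=1, bit7=0)
  nb ..##.: next=.  (t=1,i=3, bit6=0)
  nb ..#.#: next=#  (t=0,i=10, bit5=1)
  nb ..#..: next=.  (t=1,i=7, bit4=0)
  nb ...##: next=#  (t=2,i=7, bit3=1)
  nb ...#.: next=#  (t=4,i=23, bit2=1)
  nb ....#: next=#  (t=2,i=6, bit1=1)
  nb .....: next=.  (t=2,i=5, bit0=0)
  bits 01111101000110001010111100101110 = 2098769710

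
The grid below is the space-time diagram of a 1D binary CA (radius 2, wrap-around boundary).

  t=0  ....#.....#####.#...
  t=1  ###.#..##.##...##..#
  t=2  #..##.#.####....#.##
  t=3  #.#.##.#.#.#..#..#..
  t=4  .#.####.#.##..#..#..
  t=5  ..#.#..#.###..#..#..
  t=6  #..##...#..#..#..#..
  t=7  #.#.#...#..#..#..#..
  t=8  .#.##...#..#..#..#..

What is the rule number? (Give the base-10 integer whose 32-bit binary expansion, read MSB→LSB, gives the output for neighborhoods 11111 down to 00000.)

  [31] ##### => .  t=0,i=12
  [30] ####. => .  t=0,i=13
  [29] ###.# => .  t=0,i=14
  [28] ###.. => #  t=2,i=0
  [27] ##.## => #  t=1,i=9
  [26] ##.#. => #  t=0,i=15
  [25] ##..# => .  t=1,i=17
  [24] ##... => .  t=1,i=12
  [23] #.### => .  t=2,i=8
  [22] #.##. => #  t=1,i=10
  [21] #.#.# => .  t=2,i=6
  [20] #.#.. => #  t=0,i=16
  [19] #..## => #  t=1,i=6
  [18] #..#. => .  t=3,i=13
  [17] #...# => .  t=1,i=13
  [16] #.... => .  t=0,i=6
  [15] .#### => #  t=0,i=11
  [14] .###. => .  t=2,i=19
  [13] .##.# => #  t=1,i=8
  [12] .##.. => #  t=1,i=11
  [11] .#.## => #  t=2,i=7
  [10] .#.#. => #  t=3,i=1
  [9] .#..# => .  t=1,i=5
  [8] .#... => .  t=0,i=5
  [7] ..### => #  t=0,i=10
  [6] ..##. => .  t=1,i=7
  [5] ..#.# => .  t=2,i=16
  [4] ..#.. => #  t=0,i=4
  [3] ...## => .  t=0,i=9
  [2] ...#. => .  t=0,i=3
  [1] ....# => #  t=0,i=2
  [0] ..... => #  t=0,i=0
  bits 00011100010110001011110010010011 = 475577491

475577491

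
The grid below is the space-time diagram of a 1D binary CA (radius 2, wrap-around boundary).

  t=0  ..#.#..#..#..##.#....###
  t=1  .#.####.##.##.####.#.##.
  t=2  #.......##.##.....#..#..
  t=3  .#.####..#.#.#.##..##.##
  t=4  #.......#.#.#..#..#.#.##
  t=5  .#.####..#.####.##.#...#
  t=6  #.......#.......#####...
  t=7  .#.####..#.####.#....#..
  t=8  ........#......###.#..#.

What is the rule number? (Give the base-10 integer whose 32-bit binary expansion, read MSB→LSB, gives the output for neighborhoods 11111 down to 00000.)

  #####|.  b31=0 t=6,i=18
  ####.|.  b30=0 t=1,i=5
  ###.#|.  b29=0 t=1,i=6
  ###..|.  b28=0 t=0,i=23
  ##.##|.  b27=0 t=1,i=7
  ##.#.|#  b26=1 t=0,i=15
  ##..#|.  b25=0 t=0,i=0
  ##...|#  b24=1 t=2,i=13
  #.###|.  b23=0 t=1,i=3
  #.##.|#  b22=1 t=1,i=8
  #.#.#|.  b21=0 t=1,i=19
  #.#..|#  b20=1 t=0,i=4
  #..##|#  b19=1 t=0,i=12
  #..#.|#  b18=1 t=0,i=1
  #...#|.  b17=0 t=5,i=21
  #....|.  b16=0 t=0,i=18
  .####|.  b15=0 t=1,i=4
  .###.|#  b14=1 t=0,i=22
  .##.#|#  b13=1 t=0,i=14
  .##..|.  b12=0 t=1,i=22
  .#.##|.  b11=0 t=1,i=2
  .#.#.|#  b10=1 t=0,i=3
  .#..#|#  b9=1 t=0,i=5
  .#...|#  b8=1 t=0,i=17
  ..###|#  b7=1 t=0,i=21
  ..##.|.  b6=0 t=0,i=13
  ..#.#|.  b5=0 t=0,i=2
  ..#..|.  b4=0 t=0,i=7
  ...##|.  b3=0 t=0,i=20
  ...#.|.  b2=0 t=2,i=17
  ....#|#  b1=1 t=0,i=19
  .....|#  b0=1 t=2,i=3
  bits 00000101010111000110011110000011 = 89941891

89941891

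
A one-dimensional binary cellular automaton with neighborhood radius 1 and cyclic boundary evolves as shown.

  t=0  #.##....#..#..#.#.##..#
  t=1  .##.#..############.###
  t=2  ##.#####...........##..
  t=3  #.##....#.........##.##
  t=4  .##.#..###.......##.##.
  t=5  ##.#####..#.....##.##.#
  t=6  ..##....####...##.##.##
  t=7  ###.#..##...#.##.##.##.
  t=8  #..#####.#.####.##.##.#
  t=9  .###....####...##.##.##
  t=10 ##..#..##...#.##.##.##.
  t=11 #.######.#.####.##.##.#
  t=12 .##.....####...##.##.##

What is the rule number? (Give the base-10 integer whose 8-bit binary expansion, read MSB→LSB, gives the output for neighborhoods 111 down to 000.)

  nb ###: next=.  (t=1,i=8, bit7=0)
  nb ##.: next=.  (t=0,i=0, bit6=0)
  nb #.#: next=#  (t=0,i=1, bit5=1)
  nb #..: next=#  (t=0,i=4, bit4=1)
  nb .##: next=#  (t=0,i=2, bit3=1)
  nb .#.: next=#  (t=0,i=8, bit2=1)
  nb ..#: next=#  (t=0,i=7, bit1=1)
  nb ...: next=.  (t=0,i=5, bit0=0)
  bits 00111110 = 62

62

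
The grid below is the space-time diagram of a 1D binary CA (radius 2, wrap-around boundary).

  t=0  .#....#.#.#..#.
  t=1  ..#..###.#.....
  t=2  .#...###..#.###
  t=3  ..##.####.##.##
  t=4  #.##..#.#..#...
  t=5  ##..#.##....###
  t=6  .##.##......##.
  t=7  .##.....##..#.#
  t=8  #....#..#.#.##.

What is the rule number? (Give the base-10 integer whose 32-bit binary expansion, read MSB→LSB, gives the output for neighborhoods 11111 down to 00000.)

839052773

  ##### -> .   bit 31 = 0  t=5,i=14
  ####. -> .   bit 30 = 0  t=3,i=7
  ###.# -> #   bit 29 = 1  t=1,i=7
  ###.. -> #   bit 28 = 1  t=2,i=7
  ##.## -> .   bit 27 = 0  t=3,i=4
  ##.#. -> .   bit 26 = 0  t=1,i=8
  ##..# -> #   bit 25 = 1  t=2,i=8
  ##... -> .   bit 24 = 0  t=5,i=8
  #.### -> .   bit 23 = 0  t=2,i=12
  #.##. -> .   bit 22 = 0  t=3,i=10
  #.#.# -> .   bit 21 = 0  t=0,i=8
  #.#.. -> .   bit 20 = 0  t=0,i=10
  #..## -> .   bit 19 = 0  t=1,i=4
  #..#. -> .   bit 18 = 0  t=0,i=0
  #...# -> #   bit 17 = 1  t=2,i=3
  #.... -> .   bit 16 = 0  t=0,i=3
  .#### -> #   bit 15 = 1  t=3,i=6
  .###. -> #   bit 14 = 1  t=1,i=6
  .##.# -> #   bit 13 = 1  t=3,i=3
  .##.. -> .   bit 12 = 0  t=3,i=14
  .#.## -> #   bit 11 = 1  t=2,i=11
  .#.#. -> #   bit 10 = 1  t=0,i=7
  .#..# -> .   bit 9 = 0  t=0,i=11
  .#... -> #   bit 8 = 1  t=0,i=2
  ..### -> #   bit 7 = 1  t=1,i=5
  ..##. -> #   bit 6 = 1  t=3,i=2
  ..#.# -> #   bit 5 = 1  t=0,i=6
  ..#.. -> .   bit 4 = 0  t=0,i=1
  ...## -> .   bit 3 = 0  t=2,i=4
  ...#. -> #   bit 2 = 1  t=0,i=5
  ....# -> .   bit 1 = 0  t=0,i=4
  ..... -> #   bit 0 = 1  t=1,i=12
  bits 00110010000000101110110111100101 = 839052773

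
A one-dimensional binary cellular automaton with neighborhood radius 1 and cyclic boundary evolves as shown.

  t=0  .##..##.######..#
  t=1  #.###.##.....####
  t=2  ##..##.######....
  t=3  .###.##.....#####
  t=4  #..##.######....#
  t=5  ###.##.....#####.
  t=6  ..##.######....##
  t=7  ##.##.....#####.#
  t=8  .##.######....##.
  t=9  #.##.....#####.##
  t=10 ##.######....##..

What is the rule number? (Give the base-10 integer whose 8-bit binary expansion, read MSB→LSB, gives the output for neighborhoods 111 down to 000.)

119

  ###|.  b7=0 t=0,i=9
  ##.|#  b6=1 t=0,i=2
  #.#|#  b5=1 t=0,i=0
  #..|#  b4=1 t=0,i=3
  .##|.  b3=0 t=0,i=1
  .#.|#  b2=1 t=0,i=16
  ..#|#  b1=1 t=0,i=4
  ...|#  b0=1 t=1,i=9
  bits 01110111 = 119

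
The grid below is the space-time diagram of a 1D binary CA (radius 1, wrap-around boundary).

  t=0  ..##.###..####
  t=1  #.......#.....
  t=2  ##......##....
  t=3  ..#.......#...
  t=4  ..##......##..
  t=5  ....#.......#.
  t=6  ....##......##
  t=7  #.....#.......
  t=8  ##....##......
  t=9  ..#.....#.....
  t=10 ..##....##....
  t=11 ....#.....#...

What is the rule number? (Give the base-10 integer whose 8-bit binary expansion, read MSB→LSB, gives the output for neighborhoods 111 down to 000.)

20

  nb ###: next=.  (t=0,i=6, bit7=0)
  nb ##.: next=.  (t=0,i=3, bit6=0)
  nb #.#: next=.  (t=0,i=4, bit5=0)
  nb #..: next=#  (t=0,i=0, bit4=1)
  nb .##: next=.  (t=0,i=2, bit3=0)
  nb .#.: next=#  (t=1,i=0, bit2=1)
  nb ..#: next=.  (t=0,i=1, bit1=0)
  nb ...: next=.  (t=1,i=2, bit0=0)
  bits 00010100 = 20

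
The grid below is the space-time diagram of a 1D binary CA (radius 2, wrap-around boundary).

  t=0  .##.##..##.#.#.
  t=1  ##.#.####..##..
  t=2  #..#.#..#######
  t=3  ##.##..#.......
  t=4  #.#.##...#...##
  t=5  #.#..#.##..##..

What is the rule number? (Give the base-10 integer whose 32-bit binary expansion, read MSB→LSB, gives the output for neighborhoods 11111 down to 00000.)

  #####|.  b31=0 t=2,i=10
  ####.|.  b30=0 t=1,i=7
  ###.#|#  b29=1 t=4,i=0
  ###..|#  b28=1 t=1,i=8
  ##.##|#  b27=1 t=0,i=3
  ##.#.|.  b26=0 t=0,i=10
  ##..#|#  b25=1 t=0,i=6
  ##...|.  b24=0 t=4,i=6
  #.###|#  b23=1 t=1,i=5
  #.##.|.  b22=0 t=0,i=4
  #.#.#|#  b21=1 t=0,i=11
  #.#..|.  b20=0 t=0,i=13
  #..##|#  b19=1 t=0,i=0
  #..#.|.  b18=0 t=2,i=2
  #...#|#  b17=1 t=4,i=7
  #....|#  b16=1 t=3,i=9
  .####|.  b15=0 t=1,i=6
  .###.|.  b14=0 t=4,i=14
  .##.#|.  b13=0 t=0,i=2
  .##..|#  b12=1 t=0,i=5
  .#.##|.  b11=0 t=1,i=4
  .#.#.|#  b10=1 t=0,i=12
  .#..#|.  b9=0 t=0,i=14
  .#...|.  b8=0 t=3,i=8
  ..###|.  b7=0 t=2,i=8
  ..##.|#  b6=1 t=0,i=1
  ..#.#|#  b5=1 t=2,i=3
  ..#..|.  b4=0 t=3,i=7
  ...##|#  b3=1 t=3,i=14
  ...#.|#  b2=1 t=4,i=8
  ....#|#  b1=1 t=3,i=13
  .....|.  b0=0 t=3,i=10
  bits 00111010101010110001010001101110 = 984290414

984290414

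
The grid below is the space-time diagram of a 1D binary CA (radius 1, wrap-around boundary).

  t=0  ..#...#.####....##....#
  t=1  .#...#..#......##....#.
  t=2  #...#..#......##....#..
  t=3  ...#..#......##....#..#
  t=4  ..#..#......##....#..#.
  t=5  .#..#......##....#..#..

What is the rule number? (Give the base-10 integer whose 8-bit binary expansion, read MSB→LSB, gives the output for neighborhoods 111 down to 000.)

  nb ###: next=.  (t=0,i=9, bit7=0)
  nb ##.: next=.  (t=0,i=11, bit6=0)
  nb #.#: next=.  (t=0,i=7, bit5=0)
  nb #..: next=.  (t=0,i=0, bit4=0)
  nb .##: next=#  (t=0,i=8, bit3=1)
  nb .#.: next=.  (t=0,i=2, bit2=0)
  nb ..#: next=#  (t=0,i=1, bit1=1)
  nb ...: next=.  (t=0,i=4, bit0=0)
  bits 00001010 = 10

10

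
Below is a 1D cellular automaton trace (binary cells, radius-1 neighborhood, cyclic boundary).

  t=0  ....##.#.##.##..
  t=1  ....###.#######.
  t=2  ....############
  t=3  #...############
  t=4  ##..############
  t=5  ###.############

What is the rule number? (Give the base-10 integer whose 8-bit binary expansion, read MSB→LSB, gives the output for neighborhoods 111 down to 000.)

248

  [7] ### => #  t=1,i=5
  [6] ##. => #  t=0,i=5
  [5] #.# => #  t=0,i=6
  [4] #.. => #  t=0,i=14
  [3] .## => #  t=0,i=4
  [2] .#. => .  t=0,i=7
  [1] ..# => .  t=0,i=3
  [0] ... => .  t=0,i=0
  bits 11111000 = 248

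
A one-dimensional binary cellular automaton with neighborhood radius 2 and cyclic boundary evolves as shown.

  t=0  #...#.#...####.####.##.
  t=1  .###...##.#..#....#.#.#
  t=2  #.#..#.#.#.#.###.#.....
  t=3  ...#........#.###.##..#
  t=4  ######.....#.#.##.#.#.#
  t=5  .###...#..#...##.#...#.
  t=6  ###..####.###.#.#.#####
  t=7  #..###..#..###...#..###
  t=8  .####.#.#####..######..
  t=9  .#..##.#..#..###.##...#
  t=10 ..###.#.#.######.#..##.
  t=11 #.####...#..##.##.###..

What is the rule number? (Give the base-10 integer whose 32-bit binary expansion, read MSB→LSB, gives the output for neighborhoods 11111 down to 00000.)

  #####|#  b31=1 t=4,i=1
  ####.|.  b30=0 t=0,i=12
  ###.#|#  b29=1 t=0,i=13
  ###..|.  b28=0 t=1,i=3
  ##.##|.  b27=0 t=0,i=14
  ##.#.|#  b26=1 t=0,i=22
  ##..#|#  b25=1 t=3,i=20
  ##...|.  b24=0 t=1,i=4
  #.###|.  b23=0 t=0,i=15
  #.##.|#  b22=1 t=0,i=20
  #.#.#|.  b21=0 t=1,i=20
  #.#..|.  b20=0 t=0,i=0
  #..##|#  b19=1 t=5,i=0
  #..#.|.  b18=0 t=1,i=12
  #...#|#  b17=1 t=0,i=2
  #....|#  b16=1 t=1,i=15
  .####|.  b15=0 t=0,i=11
  .###.|#  b14=1 t=1,i=2
  .##.#|.  b13=0 t=0,i=21
  .##..|.  b12=0 t=3,i=19
  .#.##|#  b11=1 t=1,i=0
  .#.#.|.  b10=0 t=0,i=5
  .#..#|#  b9=1 t=1,i=11
  .#...|#  b8=1 t=0,i=1
  ..###|#  b7=1 t=0,i=10
  ..##.|#  b6=1 t=1,i=7
  ..#.#|.  b5=0 t=0,i=4
  ..#..|#  b4=1 t=1,i=13
  ...##|.  b3=0 t=0,i=9
  ...#.|#  b2=1 t=0,i=3
  ....#|.  b1=0 t=1,i=16
  .....|.  b0=0 t=2,i=20
  bits 10100110010010110100101111010100 = 2789952468

2789952468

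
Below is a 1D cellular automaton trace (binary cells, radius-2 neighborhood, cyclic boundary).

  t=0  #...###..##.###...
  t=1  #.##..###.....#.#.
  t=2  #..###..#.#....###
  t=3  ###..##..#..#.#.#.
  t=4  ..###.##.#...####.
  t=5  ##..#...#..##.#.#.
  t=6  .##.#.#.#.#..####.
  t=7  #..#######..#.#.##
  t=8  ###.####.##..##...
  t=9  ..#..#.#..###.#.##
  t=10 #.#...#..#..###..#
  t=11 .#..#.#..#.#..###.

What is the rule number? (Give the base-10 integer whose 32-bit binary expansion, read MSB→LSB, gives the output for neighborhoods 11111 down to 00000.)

  [31] ##### => #  t=7,i=5
  [30] ####. => .  t=2,i=17
  [29] ###.# => #  t=4,i=4
  [28] ###.. => #  t=0,i=6
  [27] ##.## => .  t=0,i=11
  [26] ##.#. => #  t=4,i=8
  [25] ##..# => #  t=0,i=7
  [24] ##... => .  t=0,i=15
  [23] #.### => .  t=0,i=12
  [22] #.##. => .  t=1,i=2
  [21] #.#.# => #  t=1,i=0
  [20] #.#.. => .  t=2,i=10
  [19] #..## => #  t=0,i=8
  [18] #..#. => .  t=2,i=7
  [17] #...# => #  t=0,i=2
  [16] #.... => #  t=1,i=10
  [15] .#### => #  t=2,i=16
  [14] .###. => .  t=0,i=5
  [13] .##.# => .  t=0,i=10
  [12] .##.. => #  t=1,i=3
  [11] .#.## => .  t=1,i=1
  [10] .#.#. => #  t=1,i=15
  [9] .#..# => .  t=3,i=10
  [8] .#... => .  t=0,i=1
  [7] ..### => .  t=0,i=4
  [6] ..##. => .  t=0,i=9
  [5] ..#.# => .  t=1,i=14
  [4] ..#.. => #  t=0,i=0
  [3] ...## => #  t=0,i=3
  [2] ...#. => .  t=0,i=17
  [1] ....# => .  t=1,i=12
  [0] ..... => .  t=1,i=11
  bits 10110110001010111001010000011000 = 3056309272

3056309272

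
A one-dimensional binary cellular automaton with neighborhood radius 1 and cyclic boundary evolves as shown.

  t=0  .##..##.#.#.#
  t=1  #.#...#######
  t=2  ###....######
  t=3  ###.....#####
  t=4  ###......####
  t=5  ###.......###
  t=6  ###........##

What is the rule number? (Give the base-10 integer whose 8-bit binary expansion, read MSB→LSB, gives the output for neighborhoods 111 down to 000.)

228

  [7] ### => #  t=1,i=7
  [6] ##. => #  t=0,i=2
  [5] #.# => #  t=0,i=0
  [4] #.. => .  t=0,i=3
  [3] .## => .  t=0,i=1
  [2] .#. => #  t=0,i=8
  [1] ..# => .  t=0,i=4
  [0] ... => .  t=1,i=4
  bits 11100100 = 228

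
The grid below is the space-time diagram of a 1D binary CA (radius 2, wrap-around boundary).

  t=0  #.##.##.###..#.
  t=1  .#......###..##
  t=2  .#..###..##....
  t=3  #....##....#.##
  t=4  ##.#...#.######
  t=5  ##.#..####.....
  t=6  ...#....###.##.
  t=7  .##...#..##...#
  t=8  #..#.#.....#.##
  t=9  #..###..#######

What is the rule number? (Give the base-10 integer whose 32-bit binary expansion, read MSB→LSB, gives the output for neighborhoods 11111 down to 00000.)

  ##### -> .   bit 31 = 0  t=4,i=11
  ####. -> #   bit 30 = 1  t=4,i=0
  ###.# -> #   bit 29 = 1  t=4,i=1
  ###.. -> #   bit 28 = 1  t=0,i=10
  ##.## -> .   bit 27 = 0  t=0,i=4
  ##.#. -> .   bit 26 = 0  t=1,i=0
  ##..# -> .   bit 25 = 0  t=0,i=11
  ##... -> #   bit 24 = 1  t=2,i=11
  #.### -> #   bit 23 = 1  t=0,i=8
  #.##. -> .   bit 22 = 0  t=0,i=2
  #.#.# -> .   bit 21 = 0  t=0,i=0
  #.#.. -> #   bit 20 = 1  t=1,i=1
  #..## -> .   bit 19 = 0  t=1,i=12
  #..#. -> .   bit 18 = 0  t=0,i=12
  #...# -> .   bit 17 = 0  t=4,i=5
  #.... -> .   bit 16 = 0  t=1,i=3
  .#### -> .   bit 15 = 0  t=4,i=10
  .###. -> #   bit 14 = 1  t=0,i=9
  .##.# -> .   bit 13 = 0  t=0,i=3
  .##.. -> .   bit 12 = 0  t=2,i=10
  .#.## -> #   bit 11 = 1  t=0,i=1
  .#.#. -> #   bit 10 = 1  t=0,i=14
  .#..# -> .   bit 9 = 0  t=2,i=2
  .#... -> .   bit 8 = 0  t=1,i=2
  ..### -> .   bit 7 = 0  t=1,i=8
  ..##. -> .   bit 6 = 0  t=1,i=13
  ..#.# -> #   bit 5 = 1  t=0,i=13
  ..#.. -> .   bit 4 = 0  t=2,i=1
  ...## -> .   bit 3 = 0  t=1,i=7
  ...#. -> #   bit 2 = 1  t=2,i=0
  ....# -> #   bit 1 = 1  t=1,i=6
  ..... -> #   bit 0 = 1  t=1,i=4
  bits 01110001100100000100110000100111 = 1905282087

1905282087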